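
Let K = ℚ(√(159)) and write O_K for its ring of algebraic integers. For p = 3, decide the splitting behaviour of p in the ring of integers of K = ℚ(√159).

p ramifies

159 mod 4 = 3, hence disc K = 4·159 = 636 and O_K = ℤ[√159].
Ramification test: 3 | 636. The prime 3 ramifies in K.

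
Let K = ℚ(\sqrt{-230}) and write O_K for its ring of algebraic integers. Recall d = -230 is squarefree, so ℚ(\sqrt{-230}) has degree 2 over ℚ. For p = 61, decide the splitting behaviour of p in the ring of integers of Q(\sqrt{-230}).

splits completely

Since -230 ≢ 1 mod 4, the ring of integers is ℤ[√-230] with discriminant 4·(-230) = -920.
61 ∤ -920, so 61 is unramified.
Euler's criterion: (-230)^30 mod 61 = 1. Thus (-230|61) = 1.
d is a quadratic residue mod p, hence 61 splits in O_K.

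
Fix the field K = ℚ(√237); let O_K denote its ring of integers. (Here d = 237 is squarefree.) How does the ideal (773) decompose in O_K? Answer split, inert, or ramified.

p is inert

d = 237 ≡ 1 (mod 4), so O_K = ℤ[(1+√237)/2] and disc(K) = d = 237.
Since gcd(773, 237) = 1 the prime 773 does not ramify.
(237/773) = 237^386 mod 773 = 772, giving Legendre symbol -1.
Legendre symbol -1 ⇒ 773 is inert.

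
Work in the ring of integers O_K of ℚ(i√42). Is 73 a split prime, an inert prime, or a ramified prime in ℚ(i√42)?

remains prime (inert)

d = -42 ≡ 2 (mod 4), so O_K = ℤ[√-42] and disc(K) = 4d = -168.
73 ∤ -168, so 73 is unramified.
Euler's criterion: (-42)^36 mod 73 = 72. Thus (-42|73) = -1.
d is a non-residue mod p, hence 73 remains inert in O_K.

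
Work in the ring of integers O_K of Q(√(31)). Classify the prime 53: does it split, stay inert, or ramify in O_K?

d = 31 ≡ 3 (mod 4), so O_K = ℤ[√31] and disc(K) = 4d = 124.
Since gcd(53, 124) = 1 the prime 53 does not ramify.
(31/53) = 31^26 mod 53 = 52, giving Legendre symbol -1.
(31/53) = -1, so 53 is inert.

p is inert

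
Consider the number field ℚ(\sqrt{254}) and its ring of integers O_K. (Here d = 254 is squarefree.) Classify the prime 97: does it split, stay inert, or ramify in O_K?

inert

254 mod 4 = 2, hence disc K = 4·254 = 1016 and O_K = ℤ[√254].
97 ∤ 1016, so 97 is unramified.
Compute (254/97) via Euler: 60^((97-1)/2) mod 97 = 96, so (254/97) = -1.
d is a non-residue mod p, hence 97 remains inert in O_K.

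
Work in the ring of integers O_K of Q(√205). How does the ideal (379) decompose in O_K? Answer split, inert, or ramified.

205 mod 4 = 1, hence disc K = 205 and O_K = ℤ[(1+√205)/2].
379 ∤ 205, so 379 is unramified.
(205/379) = 205^189 mod 379 = 1, giving Legendre symbol 1.
(205/379) = 1, so 379 splits.

split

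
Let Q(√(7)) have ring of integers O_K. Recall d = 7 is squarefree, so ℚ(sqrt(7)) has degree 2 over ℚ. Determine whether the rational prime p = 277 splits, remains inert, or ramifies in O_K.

Since 7 ≢ 1 mod 4, the ring of integers is ℤ[√7] with discriminant 4·7 = 28.
277 ∤ 28, so 277 is unramified.
Compute (7/277) via Euler: 7^((277-1)/2) mod 277 = 1, so (7/277) = 1.
(7/277) = 1, so 277 splits.

277 splits in O_K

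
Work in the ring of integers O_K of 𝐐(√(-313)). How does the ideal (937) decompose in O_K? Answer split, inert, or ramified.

split — (937) = 𝔭₁𝔭₂ with 𝔭₁ ≠ 𝔭₂

d = -313 ≡ 3 (mod 4), so O_K = ℤ[√-313] and disc(K) = 4d = -1252.
Since gcd(937, -1252) = 1 the prime 937 does not ramify.
Euler's criterion: (-313)^468 mod 937 = 1. Thus (-313|937) = 1.
(-313/937) = 1, so 937 splits.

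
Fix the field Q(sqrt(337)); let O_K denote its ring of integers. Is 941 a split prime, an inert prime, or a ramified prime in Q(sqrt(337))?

337 mod 4 = 1, hence disc K = 337 and O_K = ℤ[(1+√337)/2].
disc(K) = 337 is not divisible by 941; 941 is unramified.
Compute (337/941) via Euler: 337^((941-1)/2) mod 941 = 940, so (337/941) = -1.
d is a non-residue mod p, hence 941 remains inert in O_K.

remains prime (inert)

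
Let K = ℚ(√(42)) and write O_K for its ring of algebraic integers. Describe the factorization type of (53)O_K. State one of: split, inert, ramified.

splits completely

Since 42 ≢ 1 mod 4, the ring of integers is ℤ[√42] with discriminant 4·42 = 168.
53 ∤ 168, so 53 is unramified.
Euler's criterion: 42^26 mod 53 = 1. Thus (42|53) = 1.
(42/53) = 1, so 53 splits.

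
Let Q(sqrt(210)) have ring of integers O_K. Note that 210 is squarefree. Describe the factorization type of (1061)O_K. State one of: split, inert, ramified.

Since 210 ≢ 1 mod 4, the ring of integers is ℤ[√210] with discriminant 4·210 = 840.
disc(K) = 840 is not divisible by 1061; 1061 is unramified.
(210/1061) = 210^530 mod 1061 = 1, giving Legendre symbol 1.
Legendre symbol 1 ⇒ 1061 is split.

split — (1061) = 𝔭₁𝔭₂ with 𝔭₁ ≠ 𝔭₂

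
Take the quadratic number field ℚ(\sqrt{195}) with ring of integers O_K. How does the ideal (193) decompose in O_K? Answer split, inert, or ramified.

split — (193) = 𝔭₁𝔭₂ with 𝔭₁ ≠ 𝔭₂

d = 195 ≡ 3 (mod 4), so O_K = ℤ[√195] and disc(K) = 4d = 780.
Since gcd(193, 780) = 1 the prime 193 does not ramify.
Legendre symbol by Euler's criterion: (195/193) ≡ 195^96 ≡ 1 (mod 193), i.e. (195/193) = 1.
Legendre symbol 1 ⇒ 193 is split.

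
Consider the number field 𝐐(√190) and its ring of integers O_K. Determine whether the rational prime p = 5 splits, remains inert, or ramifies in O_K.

d = 190 ≡ 2 (mod 4), so O_K = ℤ[√190] and disc(K) = 4d = 760.
Ramification test: 5 | 760. The prime 5 ramifies in K.

ramified — (5) = 𝔭²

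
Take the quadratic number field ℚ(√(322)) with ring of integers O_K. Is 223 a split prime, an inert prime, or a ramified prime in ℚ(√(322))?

322 mod 4 = 2, hence disc K = 4·322 = 1288 and O_K = ℤ[√322].
223 ∤ 1288, so 223 is unramified.
Euler's criterion: 322^111 mod 223 = 222. Thus (322|223) = -1.
Legendre symbol -1 ⇒ 223 is inert.

remains prime (inert)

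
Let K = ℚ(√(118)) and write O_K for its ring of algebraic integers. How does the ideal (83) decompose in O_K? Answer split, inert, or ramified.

inert — (83) stays prime in O_K

118 mod 4 = 2, hence disc K = 4·118 = 472 and O_K = ℤ[√118].
83 ∤ 472, so 83 is unramified.
Euler's criterion: 118^41 mod 83 = 82. Thus (118|83) = -1.
d is a non-residue mod p, hence 83 remains inert in O_K.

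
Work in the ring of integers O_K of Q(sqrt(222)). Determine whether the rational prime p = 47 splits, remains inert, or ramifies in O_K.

222 mod 4 = 2, hence disc K = 4·222 = 888 and O_K = ℤ[√222].
disc(K) = 888 is not divisible by 47; 47 is unramified.
Compute (222/47) via Euler: 34^((47-1)/2) mod 47 = 1, so (222/47) = 1.
d is a quadratic residue mod p, hence 47 splits in O_K.

splits completely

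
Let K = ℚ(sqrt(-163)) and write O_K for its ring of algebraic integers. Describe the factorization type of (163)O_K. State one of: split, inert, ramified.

-163 mod 4 = 1, hence disc K = -163 and O_K = ℤ[(1+√-163)/2].
disc(K) = -163 = 163·(-1), so p = 163 is ramified.

p ramifies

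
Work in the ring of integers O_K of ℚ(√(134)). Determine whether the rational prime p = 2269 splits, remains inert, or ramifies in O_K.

splits completely

Since 134 ≢ 1 mod 4, the ring of integers is ℤ[√134] with discriminant 4·134 = 536.
Since gcd(2269, 536) = 1 the prime 2269 does not ramify.
Compute (134/2269) via Euler: 134^((2269-1)/2) mod 2269 = 1, so (134/2269) = 1.
d is a quadratic residue mod p, hence 2269 splits in O_K.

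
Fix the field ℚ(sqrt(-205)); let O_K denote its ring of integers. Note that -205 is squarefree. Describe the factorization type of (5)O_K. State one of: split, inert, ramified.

d = -205 ≡ 3 (mod 4), so O_K = ℤ[√-205] and disc(K) = 4d = -820.
5 divides disc(K) = -820, so 5 ramifies.

ramifies in O_K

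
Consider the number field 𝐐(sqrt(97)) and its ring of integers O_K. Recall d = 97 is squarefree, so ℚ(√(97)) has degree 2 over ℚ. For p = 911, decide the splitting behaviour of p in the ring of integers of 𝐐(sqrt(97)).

Since 97 ≡ 1 mod 4, the ring of integers is ℤ[(1+√97)/2] with discriminant 97.
911 ∤ 97, so 911 is unramified.
(97/911) = 97^455 mod 911 = 910, giving Legendre symbol -1.
Legendre symbol -1 ⇒ 911 is inert.

remains prime (inert)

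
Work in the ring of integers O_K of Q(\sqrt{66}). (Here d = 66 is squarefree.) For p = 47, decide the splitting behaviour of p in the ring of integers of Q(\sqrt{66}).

d = 66 ≡ 2 (mod 4), so O_K = ℤ[√66] and disc(K) = 4d = 264.
disc(K) = 264 is not divisible by 47; 47 is unramified.
Compute (66/47) via Euler: 19^((47-1)/2) mod 47 = 46, so (66/47) = -1.
(66/47) = -1, so 47 is inert.

47 remains inert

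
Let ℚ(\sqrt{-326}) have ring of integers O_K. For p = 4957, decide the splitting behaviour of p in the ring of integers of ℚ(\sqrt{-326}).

splits completely

d = -326 ≡ 2 (mod 4), so O_K = ℤ[√-326] and disc(K) = 4d = -1304.
4957 ∤ -1304, so 4957 is unramified.
Legendre symbol by Euler's criterion: (-326/4957) ≡ (-326)^2478 ≡ 1 (mod 4957), i.e. (-326/4957) = 1.
(-326/4957) = 1, so 4957 splits.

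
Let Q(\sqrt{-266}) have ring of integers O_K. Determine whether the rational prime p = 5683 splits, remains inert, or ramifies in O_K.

p splits

d = -266 ≡ 2 (mod 4), so O_K = ℤ[√-266] and disc(K) = 4d = -1064.
disc(K) = -1064 is not divisible by 5683; 5683 is unramified.
Compute (-266/5683) via Euler: 5417^((5683-1)/2) mod 5683 = 1, so (-266/5683) = 1.
(-266/5683) = 1, so 5683 splits.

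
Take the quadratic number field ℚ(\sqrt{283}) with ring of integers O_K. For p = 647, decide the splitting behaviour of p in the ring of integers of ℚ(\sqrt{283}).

283 mod 4 = 3, hence disc K = 4·283 = 1132 and O_K = ℤ[√283].
647 ∤ 1132, so 647 is unramified.
Euler's criterion: 283^323 mod 647 = 646. Thus (283|647) = -1.
Legendre symbol -1 ⇒ 647 is inert.

647 remains inert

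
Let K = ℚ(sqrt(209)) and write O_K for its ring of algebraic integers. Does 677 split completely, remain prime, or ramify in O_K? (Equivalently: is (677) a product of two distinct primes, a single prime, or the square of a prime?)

p splits

Since 209 ≡ 1 mod 4, the ring of integers is ℤ[(1+√209)/2] with discriminant 209.
Since gcd(677, 209) = 1 the prime 677 does not ramify.
Legendre symbol by Euler's criterion: (209/677) ≡ 209^338 ≡ 1 (mod 677), i.e. (209/677) = 1.
Legendre symbol 1 ⇒ 677 is split.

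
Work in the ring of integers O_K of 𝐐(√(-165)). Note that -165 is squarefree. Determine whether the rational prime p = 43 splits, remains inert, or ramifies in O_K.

Since -165 ≢ 1 mod 4, the ring of integers is ℤ[√-165] with discriminant 4·(-165) = -660.
disc(K) = -660 is not divisible by 43; 43 is unramified.
Compute (-165/43) via Euler: 7^((43-1)/2) mod 43 = 42, so (-165/43) = -1.
Legendre symbol -1 ⇒ 43 is inert.

inert — (43) stays prime in O_K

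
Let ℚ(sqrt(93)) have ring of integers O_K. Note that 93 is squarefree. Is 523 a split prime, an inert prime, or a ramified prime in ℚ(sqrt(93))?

inert — (523) stays prime in O_K

Since 93 ≡ 1 mod 4, the ring of integers is ℤ[(1+√93)/2] with discriminant 93.
disc(K) = 93 is not divisible by 523; 523 is unramified.
Euler's criterion: 93^261 mod 523 = 522. Thus (93|523) = -1.
d is a non-residue mod p, hence 523 remains inert in O_K.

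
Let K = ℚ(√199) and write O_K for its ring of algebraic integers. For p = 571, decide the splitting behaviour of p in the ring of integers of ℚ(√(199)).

Since 199 ≢ 1 mod 4, the ring of integers is ℤ[√199] with discriminant 4·199 = 796.
Since gcd(571, 796) = 1 the prime 571 does not ramify.
Legendre symbol by Euler's criterion: (199/571) ≡ 199^285 ≡ 1 (mod 571), i.e. (199/571) = 1.
(199/571) = 1, so 571 splits.

p splits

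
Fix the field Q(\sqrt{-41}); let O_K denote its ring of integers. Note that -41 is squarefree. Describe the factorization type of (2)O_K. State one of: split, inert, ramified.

2 is ramified

d = -41 ≡ 3 (mod 4), so O_K = ℤ[√-41] and disc(K) = 4d = -164.
Ramification test: 2 | -164. The prime 2 ramifies in K.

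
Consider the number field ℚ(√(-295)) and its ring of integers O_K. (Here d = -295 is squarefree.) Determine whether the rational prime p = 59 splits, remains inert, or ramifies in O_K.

ramified

Since -295 ≡ 1 mod 4, the ring of integers is ℤ[(1+√-295)/2] with discriminant -295.
Ramification test: 59 | -295. The prime 59 ramifies in K.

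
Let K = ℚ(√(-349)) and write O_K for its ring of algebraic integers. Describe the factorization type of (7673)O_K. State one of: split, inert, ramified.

splits completely

d = -349 ≡ 3 (mod 4), so O_K = ℤ[√-349] and disc(K) = 4d = -1396.
7673 ∤ -1396, so 7673 is unramified.
Compute (-349/7673) via Euler: 7324^((7673-1)/2) mod 7673 = 1, so (-349/7673) = 1.
Legendre symbol 1 ⇒ 7673 is split.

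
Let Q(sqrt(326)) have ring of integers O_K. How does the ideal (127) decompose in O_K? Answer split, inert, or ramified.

p splits

Since 326 ≢ 1 mod 4, the ring of integers is ℤ[√326] with discriminant 4·326 = 1304.
127 ∤ 1304, so 127 is unramified.
Compute (326/127) via Euler: 72^((127-1)/2) mod 127 = 1, so (326/127) = 1.
d is a quadratic residue mod p, hence 127 splits in O_K.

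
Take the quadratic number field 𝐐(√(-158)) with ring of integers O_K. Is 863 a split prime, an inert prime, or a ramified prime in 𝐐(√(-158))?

Since -158 ≢ 1 mod 4, the ring of integers is ℤ[√-158] with discriminant 4·(-158) = -632.
Since gcd(863, -632) = 1 the prime 863 does not ramify.
Compute (-158/863) via Euler: 705^((863-1)/2) mod 863 = 1, so (-158/863) = 1.
(-158/863) = 1, so 863 splits.

p splits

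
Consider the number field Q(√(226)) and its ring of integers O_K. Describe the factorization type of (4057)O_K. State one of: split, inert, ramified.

4057 splits in O_K

d = 226 ≡ 2 (mod 4), so O_K = ℤ[√226] and disc(K) = 4d = 904.
4057 ∤ 904, so 4057 is unramified.
Legendre symbol by Euler's criterion: (226/4057) ≡ 226^2028 ≡ 1 (mod 4057), i.e. (226/4057) = 1.
d is a quadratic residue mod p, hence 4057 splits in O_K.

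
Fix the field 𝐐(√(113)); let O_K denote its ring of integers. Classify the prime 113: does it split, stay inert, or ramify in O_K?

113 is ramified

113 mod 4 = 1, hence disc K = 113 and O_K = ℤ[(1+√113)/2].
Ramification test: 113 | 113. The prime 113 ramifies in K.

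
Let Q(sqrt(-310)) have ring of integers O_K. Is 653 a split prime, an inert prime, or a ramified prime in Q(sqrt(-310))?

split

d = -310 ≡ 2 (mod 4), so O_K = ℤ[√-310] and disc(K) = 4d = -1240.
653 ∤ -1240, so 653 is unramified.
Euler's criterion: (-310)^326 mod 653 = 1. Thus (-310|653) = 1.
d is a quadratic residue mod p, hence 653 splits in O_K.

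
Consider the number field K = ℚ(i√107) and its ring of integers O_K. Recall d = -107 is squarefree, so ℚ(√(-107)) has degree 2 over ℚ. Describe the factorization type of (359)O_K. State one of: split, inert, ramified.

-107 mod 4 = 1, hence disc K = -107 and O_K = ℤ[(1+√-107)/2].
359 ∤ -107, so 359 is unramified.
Legendre symbol by Euler's criterion: (-107/359) ≡ (-107)^179 ≡ 358 (mod 359), i.e. (-107/359) = -1.
Legendre symbol -1 ⇒ 359 is inert.

inert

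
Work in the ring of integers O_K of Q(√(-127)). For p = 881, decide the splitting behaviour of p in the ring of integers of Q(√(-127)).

881 remains inert

-127 mod 4 = 1, hence disc K = -127 and O_K = ℤ[(1+√-127)/2].
disc(K) = -127 is not divisible by 881; 881 is unramified.
(-127/881) = 754^440 mod 881 = 880, giving Legendre symbol -1.
Legendre symbol -1 ⇒ 881 is inert.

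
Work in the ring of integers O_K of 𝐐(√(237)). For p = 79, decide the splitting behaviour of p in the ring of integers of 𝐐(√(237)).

237 mod 4 = 1, hence disc K = 237 and O_K = ℤ[(1+√237)/2].
79 divides disc(K) = 237, so 79 ramifies.

79 is ramified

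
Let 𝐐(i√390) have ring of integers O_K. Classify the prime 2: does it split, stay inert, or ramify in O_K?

ramified — (2) = 𝔭²

d = -390 ≡ 2 (mod 4), so O_K = ℤ[√-390] and disc(K) = 4d = -1560.
disc(K) = -1560 = 2·(-780), so p = 2 is ramified.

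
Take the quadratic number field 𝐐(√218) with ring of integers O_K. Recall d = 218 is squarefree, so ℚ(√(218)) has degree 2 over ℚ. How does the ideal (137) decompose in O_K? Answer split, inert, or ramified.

218 mod 4 = 2, hence disc K = 4·218 = 872 and O_K = ℤ[√218].
disc(K) = 872 is not divisible by 137; 137 is unramified.
Compute (218/137) via Euler: 81^((137-1)/2) mod 137 = 1, so (218/137) = 1.
d is a quadratic residue mod p, hence 137 splits in O_K.

p splits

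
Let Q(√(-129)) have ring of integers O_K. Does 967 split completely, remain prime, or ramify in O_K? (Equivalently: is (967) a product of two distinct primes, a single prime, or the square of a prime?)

p is inert

-129 mod 4 = 3, hence disc K = 4·(-129) = -516 and O_K = ℤ[√-129].
disc(K) = -516 is not divisible by 967; 967 is unramified.
(-129/967) = 838^483 mod 967 = 966, giving Legendre symbol -1.
d is a non-residue mod p, hence 967 remains inert in O_K.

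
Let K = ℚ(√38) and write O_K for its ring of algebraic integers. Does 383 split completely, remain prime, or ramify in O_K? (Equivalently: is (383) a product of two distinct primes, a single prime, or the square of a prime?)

38 mod 4 = 2, hence disc K = 4·38 = 152 and O_K = ℤ[√38].
Since gcd(383, 152) = 1 the prime 383 does not ramify.
Legendre symbol by Euler's criterion: (38/383) ≡ 38^191 ≡ 1 (mod 383), i.e. (38/383) = 1.
(38/383) = 1, so 383 splits.

split — (383) = 𝔭₁𝔭₂ with 𝔭₁ ≠ 𝔭₂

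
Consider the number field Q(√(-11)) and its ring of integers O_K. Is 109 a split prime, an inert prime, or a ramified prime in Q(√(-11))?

-11 mod 4 = 1, hence disc K = -11 and O_K = ℤ[(1+√-11)/2].
Since gcd(109, -11) = 1 the prime 109 does not ramify.
Legendre symbol by Euler's criterion: (-11/109) ≡ (-11)^54 ≡ 108 (mod 109), i.e. (-11/109) = -1.
Legendre symbol -1 ⇒ 109 is inert.

inert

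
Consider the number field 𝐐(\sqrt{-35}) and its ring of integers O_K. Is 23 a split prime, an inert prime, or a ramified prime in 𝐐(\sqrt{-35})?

inert

Since -35 ≡ 1 mod 4, the ring of integers is ℤ[(1+√-35)/2] with discriminant -35.
Since gcd(23, -35) = 1 the prime 23 does not ramify.
Compute (-35/23) via Euler: 11^((23-1)/2) mod 23 = 22, so (-35/23) = -1.
Legendre symbol -1 ⇒ 23 is inert.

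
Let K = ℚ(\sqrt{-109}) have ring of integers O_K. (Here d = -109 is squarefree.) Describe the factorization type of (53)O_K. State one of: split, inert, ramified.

-109 mod 4 = 3, hence disc K = 4·(-109) = -436 and O_K = ℤ[√-109].
disc(K) = -436 is not divisible by 53; 53 is unramified.
(-109/53) = 50^26 mod 53 = 52, giving Legendre symbol -1.
(-109/53) = -1, so 53 is inert.

inert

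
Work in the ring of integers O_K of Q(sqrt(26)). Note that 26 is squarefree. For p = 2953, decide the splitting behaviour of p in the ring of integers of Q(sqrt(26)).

Since 26 ≢ 1 mod 4, the ring of integers is ℤ[√26] with discriminant 4·26 = 104.
Since gcd(2953, 104) = 1 the prime 2953 does not ramify.
Compute (26/2953) via Euler: 26^((2953-1)/2) mod 2953 = 2952, so (26/2953) = -1.
Legendre symbol -1 ⇒ 2953 is inert.

p is inert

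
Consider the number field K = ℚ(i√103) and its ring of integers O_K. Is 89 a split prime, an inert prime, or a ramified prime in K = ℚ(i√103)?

inert — (89) stays prime in O_K

d = -103 ≡ 1 (mod 4), so O_K = ℤ[(1+√-103)/2] and disc(K) = d = -103.
89 ∤ -103, so 89 is unramified.
Legendre symbol by Euler's criterion: (-103/89) ≡ (-103)^44 ≡ 88 (mod 89), i.e. (-103/89) = -1.
d is a non-residue mod p, hence 89 remains inert in O_K.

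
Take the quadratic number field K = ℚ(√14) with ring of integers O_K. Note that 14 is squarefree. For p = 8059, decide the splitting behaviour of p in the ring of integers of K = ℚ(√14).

p splits

14 mod 4 = 2, hence disc K = 4·14 = 56 and O_K = ℤ[√14].
8059 ∤ 56, so 8059 is unramified.
Euler's criterion: 14^4029 mod 8059 = 1. Thus (14|8059) = 1.
Legendre symbol 1 ⇒ 8059 is split.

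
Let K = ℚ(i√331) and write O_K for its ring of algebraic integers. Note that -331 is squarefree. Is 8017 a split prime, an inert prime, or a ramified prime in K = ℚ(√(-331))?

p is inert

d = -331 ≡ 1 (mod 4), so O_K = ℤ[(1+√-331)/2] and disc(K) = d = -331.
disc(K) = -331 is not divisible by 8017; 8017 is unramified.
Euler's criterion: (-331)^4008 mod 8017 = 8016. Thus (-331|8017) = -1.
d is a non-residue mod p, hence 8017 remains inert in O_K.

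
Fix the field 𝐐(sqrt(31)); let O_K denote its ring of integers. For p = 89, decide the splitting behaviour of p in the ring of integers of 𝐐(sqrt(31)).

d = 31 ≡ 3 (mod 4), so O_K = ℤ[√31] and disc(K) = 4d = 124.
89 ∤ 124, so 89 is unramified.
Legendre symbol by Euler's criterion: (31/89) ≡ 31^44 ≡ 88 (mod 89), i.e. (31/89) = -1.
(31/89) = -1, so 89 is inert.

inert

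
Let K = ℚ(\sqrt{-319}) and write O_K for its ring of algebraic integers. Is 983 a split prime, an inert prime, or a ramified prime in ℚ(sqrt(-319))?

d = -319 ≡ 1 (mod 4), so O_K = ℤ[(1+√-319)/2] and disc(K) = d = -319.
disc(K) = -319 is not divisible by 983; 983 is unramified.
Legendre symbol by Euler's criterion: (-319/983) ≡ (-319)^491 ≡ 982 (mod 983), i.e. (-319/983) = -1.
(-319/983) = -1, so 983 is inert.

inert — (983) stays prime in O_K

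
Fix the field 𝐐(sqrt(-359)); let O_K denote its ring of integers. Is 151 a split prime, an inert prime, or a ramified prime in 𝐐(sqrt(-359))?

Since -359 ≡ 1 mod 4, the ring of integers is ℤ[(1+√-359)/2] with discriminant -359.
Since gcd(151, -359) = 1 the prime 151 does not ramify.
Compute (-359/151) via Euler: 94^((151-1)/2) mod 151 = 1, so (-359/151) = 1.
d is a quadratic residue mod p, hence 151 splits in O_K.

split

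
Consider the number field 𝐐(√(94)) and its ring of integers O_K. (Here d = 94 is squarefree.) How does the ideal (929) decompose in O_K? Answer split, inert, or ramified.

p splits

d = 94 ≡ 2 (mod 4), so O_K = ℤ[√94] and disc(K) = 4d = 376.
929 ∤ 376, so 929 is unramified.
Euler's criterion: 94^464 mod 929 = 1. Thus (94|929) = 1.
Legendre symbol 1 ⇒ 929 is split.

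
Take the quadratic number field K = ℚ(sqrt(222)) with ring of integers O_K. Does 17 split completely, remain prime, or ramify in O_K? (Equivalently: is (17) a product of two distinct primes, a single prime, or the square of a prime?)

17 splits in O_K

Since 222 ≢ 1 mod 4, the ring of integers is ℤ[√222] with discriminant 4·222 = 888.
17 ∤ 888, so 17 is unramified.
Legendre symbol by Euler's criterion: (222/17) ≡ 222^8 ≡ 1 (mod 17), i.e. (222/17) = 1.
(222/17) = 1, so 17 splits.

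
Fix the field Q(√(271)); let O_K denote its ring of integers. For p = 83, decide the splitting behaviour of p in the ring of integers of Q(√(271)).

remains prime (inert)

Since 271 ≢ 1 mod 4, the ring of integers is ℤ[√271] with discriminant 4·271 = 1084.
83 ∤ 1084, so 83 is unramified.
(271/83) = 22^41 mod 83 = 82, giving Legendre symbol -1.
Legendre symbol -1 ⇒ 83 is inert.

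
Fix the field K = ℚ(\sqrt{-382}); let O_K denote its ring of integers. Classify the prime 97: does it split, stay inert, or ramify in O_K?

d = -382 ≡ 2 (mod 4), so O_K = ℤ[√-382] and disc(K) = 4d = -1528.
97 ∤ -1528, so 97 is unramified.
Legendre symbol by Euler's criterion: (-382/97) ≡ (-382)^48 ≡ 1 (mod 97), i.e. (-382/97) = 1.
(-382/97) = 1, so 97 splits.

p splits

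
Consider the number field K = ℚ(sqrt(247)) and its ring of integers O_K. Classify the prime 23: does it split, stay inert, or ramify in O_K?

d = 247 ≡ 3 (mod 4), so O_K = ℤ[√247] and disc(K) = 4d = 988.
23 ∤ 988, so 23 is unramified.
Legendre symbol by Euler's criterion: (247/23) ≡ 247^11 ≡ 22 (mod 23), i.e. (247/23) = -1.
d is a non-residue mod p, hence 23 remains inert in O_K.

remains prime (inert)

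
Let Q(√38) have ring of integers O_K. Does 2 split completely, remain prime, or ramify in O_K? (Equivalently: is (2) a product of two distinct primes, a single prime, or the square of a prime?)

ramified

Since 38 ≢ 1 mod 4, the ring of integers is ℤ[√38] with discriminant 4·38 = 152.
2 divides disc(K) = 152, so 2 ramifies.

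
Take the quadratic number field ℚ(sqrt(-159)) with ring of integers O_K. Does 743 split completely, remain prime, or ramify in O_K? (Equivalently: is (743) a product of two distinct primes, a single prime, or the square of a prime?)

Since -159 ≡ 1 mod 4, the ring of integers is ℤ[(1+√-159)/2] with discriminant -159.
Since gcd(743, -159) = 1 the prime 743 does not ramify.
Legendre symbol by Euler's criterion: (-159/743) ≡ (-159)^371 ≡ 742 (mod 743), i.e. (-159/743) = -1.
(-159/743) = -1, so 743 is inert.

remains prime (inert)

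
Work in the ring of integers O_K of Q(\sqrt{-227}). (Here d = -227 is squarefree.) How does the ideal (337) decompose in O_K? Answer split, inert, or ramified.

split

-227 mod 4 = 1, hence disc K = -227 and O_K = ℤ[(1+√-227)/2].
337 ∤ -227, so 337 is unramified.
(-227/337) = 110^168 mod 337 = 1, giving Legendre symbol 1.
(-227/337) = 1, so 337 splits.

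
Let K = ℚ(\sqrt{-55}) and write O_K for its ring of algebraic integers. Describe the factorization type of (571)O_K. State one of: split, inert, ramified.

Since -55 ≡ 1 mod 4, the ring of integers is ℤ[(1+√-55)/2] with discriminant -55.
Since gcd(571, -55) = 1 the prime 571 does not ramify.
(-55/571) = 516^285 mod 571 = 570, giving Legendre symbol -1.
d is a non-residue mod p, hence 571 remains inert in O_K.

inert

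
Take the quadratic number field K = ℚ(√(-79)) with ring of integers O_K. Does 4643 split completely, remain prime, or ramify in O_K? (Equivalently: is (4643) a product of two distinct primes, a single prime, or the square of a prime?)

p is inert

-79 mod 4 = 1, hence disc K = -79 and O_K = ℤ[(1+√-79)/2].
Since gcd(4643, -79) = 1 the prime 4643 does not ramify.
(-79/4643) = 4564^2321 mod 4643 = 4642, giving Legendre symbol -1.
(-79/4643) = -1, so 4643 is inert.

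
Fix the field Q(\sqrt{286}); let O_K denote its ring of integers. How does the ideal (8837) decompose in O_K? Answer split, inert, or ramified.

286 mod 4 = 2, hence disc K = 4·286 = 1144 and O_K = ℤ[√286].
disc(K) = 1144 is not divisible by 8837; 8837 is unramified.
(286/8837) = 286^4418 mod 8837 = 8836, giving Legendre symbol -1.
Legendre symbol -1 ⇒ 8837 is inert.

inert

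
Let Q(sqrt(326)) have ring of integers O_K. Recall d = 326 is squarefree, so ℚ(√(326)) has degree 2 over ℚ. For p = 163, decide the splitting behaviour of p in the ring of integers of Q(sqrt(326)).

326 mod 4 = 2, hence disc K = 4·326 = 1304 and O_K = ℤ[√326].
disc(K) = 1304 = 163·8, so p = 163 is ramified.

ramified — (163) = 𝔭²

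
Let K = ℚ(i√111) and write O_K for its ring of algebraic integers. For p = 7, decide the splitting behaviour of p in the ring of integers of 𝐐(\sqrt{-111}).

split

-111 mod 4 = 1, hence disc K = -111 and O_K = ℤ[(1+√-111)/2].
7 ∤ -111, so 7 is unramified.
Euler's criterion: (-111)^3 mod 7 = 1. Thus (-111|7) = 1.
d is a quadratic residue mod p, hence 7 splits in O_K.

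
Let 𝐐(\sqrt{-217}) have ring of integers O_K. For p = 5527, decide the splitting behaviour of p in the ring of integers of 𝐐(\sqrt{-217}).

inert

-217 mod 4 = 3, hence disc K = 4·(-217) = -868 and O_K = ℤ[√-217].
5527 ∤ -868, so 5527 is unramified.
Legendre symbol by Euler's criterion: (-217/5527) ≡ (-217)^2763 ≡ 5526 (mod 5527), i.e. (-217/5527) = -1.
Legendre symbol -1 ⇒ 5527 is inert.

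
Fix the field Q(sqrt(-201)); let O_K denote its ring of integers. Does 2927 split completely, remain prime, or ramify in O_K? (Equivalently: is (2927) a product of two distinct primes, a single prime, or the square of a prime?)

d = -201 ≡ 3 (mod 4), so O_K = ℤ[√-201] and disc(K) = 4d = -804.
2927 ∤ -804, so 2927 is unramified.
Euler's criterion: (-201)^1463 mod 2927 = 2926. Thus (-201|2927) = -1.
Legendre symbol -1 ⇒ 2927 is inert.

inert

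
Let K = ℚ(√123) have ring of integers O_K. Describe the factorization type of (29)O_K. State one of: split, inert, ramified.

split

123 mod 4 = 3, hence disc K = 4·123 = 492 and O_K = ℤ[√123].
29 ∤ 492, so 29 is unramified.
Compute (123/29) via Euler: 7^((29-1)/2) mod 29 = 1, so (123/29) = 1.
(123/29) = 1, so 29 splits.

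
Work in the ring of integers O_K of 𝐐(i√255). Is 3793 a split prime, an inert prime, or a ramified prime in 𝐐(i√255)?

inert — (3793) stays prime in O_K

d = -255 ≡ 1 (mod 4), so O_K = ℤ[(1+√-255)/2] and disc(K) = d = -255.
3793 ∤ -255, so 3793 is unramified.
(-255/3793) = 3538^1896 mod 3793 = 3792, giving Legendre symbol -1.
d is a non-residue mod p, hence 3793 remains inert in O_K.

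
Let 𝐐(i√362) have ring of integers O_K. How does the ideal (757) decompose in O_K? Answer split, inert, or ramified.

d = -362 ≡ 2 (mod 4), so O_K = ℤ[√-362] and disc(K) = 4d = -1448.
disc(K) = -1448 is not divisible by 757; 757 is unramified.
(-362/757) = 395^378 mod 757 = 756, giving Legendre symbol -1.
Legendre symbol -1 ⇒ 757 is inert.

757 remains inert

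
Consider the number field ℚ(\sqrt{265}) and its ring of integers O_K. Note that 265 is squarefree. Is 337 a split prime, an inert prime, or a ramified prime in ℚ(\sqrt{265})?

Since 265 ≡ 1 mod 4, the ring of integers is ℤ[(1+√265)/2] with discriminant 265.
Since gcd(337, 265) = 1 the prime 337 does not ramify.
Legendre symbol by Euler's criterion: (265/337) ≡ 265^168 ≡ 1 (mod 337), i.e. (265/337) = 1.
d is a quadratic residue mod p, hence 337 splits in O_K.

split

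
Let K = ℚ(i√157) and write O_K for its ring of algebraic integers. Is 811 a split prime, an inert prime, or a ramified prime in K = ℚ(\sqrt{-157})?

Since -157 ≢ 1 mod 4, the ring of integers is ℤ[√-157] with discriminant 4·(-157) = -628.
Since gcd(811, -628) = 1 the prime 811 does not ramify.
(-157/811) = 654^405 mod 811 = 1, giving Legendre symbol 1.
Legendre symbol 1 ⇒ 811 is split.

811 splits in O_K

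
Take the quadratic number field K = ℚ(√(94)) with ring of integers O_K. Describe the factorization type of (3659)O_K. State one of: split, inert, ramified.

d = 94 ≡ 2 (mod 4), so O_K = ℤ[√94] and disc(K) = 4d = 376.
3659 ∤ 376, so 3659 is unramified.
Legendre symbol by Euler's criterion: (94/3659) ≡ 94^1829 ≡ 3658 (mod 3659), i.e. (94/3659) = -1.
Legendre symbol -1 ⇒ 3659 is inert.

inert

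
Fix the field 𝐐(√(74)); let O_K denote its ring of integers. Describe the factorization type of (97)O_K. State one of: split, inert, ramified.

Since 74 ≢ 1 mod 4, the ring of integers is ℤ[√74] with discriminant 4·74 = 296.
97 ∤ 296, so 97 is unramified.
Euler's criterion: 74^48 mod 97 = 96. Thus (74|97) = -1.
(74/97) = -1, so 97 is inert.

97 remains inert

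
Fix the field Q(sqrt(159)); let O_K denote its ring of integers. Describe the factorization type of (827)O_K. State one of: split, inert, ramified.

d = 159 ≡ 3 (mod 4), so O_K = ℤ[√159] and disc(K) = 4d = 636.
827 ∤ 636, so 827 is unramified.
Euler's criterion: 159^413 mod 827 = 826. Thus (159|827) = -1.
Legendre symbol -1 ⇒ 827 is inert.

inert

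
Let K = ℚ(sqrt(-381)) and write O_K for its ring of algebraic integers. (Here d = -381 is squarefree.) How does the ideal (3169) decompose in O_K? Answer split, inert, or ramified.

splits completely

Since -381 ≢ 1 mod 4, the ring of integers is ℤ[√-381] with discriminant 4·(-381) = -1524.
3169 ∤ -1524, so 3169 is unramified.
(-381/3169) = 2788^1584 mod 3169 = 1, giving Legendre symbol 1.
(-381/3169) = 1, so 3169 splits.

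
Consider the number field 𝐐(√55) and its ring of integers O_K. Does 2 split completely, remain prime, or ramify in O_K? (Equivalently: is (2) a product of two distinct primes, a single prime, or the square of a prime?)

d = 55 ≡ 3 (mod 4), so O_K = ℤ[√55] and disc(K) = 4d = 220.
Ramification test: 2 | 220. The prime 2 ramifies in K.

ramified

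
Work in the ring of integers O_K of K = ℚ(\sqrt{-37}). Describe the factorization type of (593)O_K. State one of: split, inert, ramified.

593 splits in O_K

-37 mod 4 = 3, hence disc K = 4·(-37) = -148 and O_K = ℤ[√-37].
Since gcd(593, -148) = 1 the prime 593 does not ramify.
Euler's criterion: (-37)^296 mod 593 = 1. Thus (-37|593) = 1.
d is a quadratic residue mod p, hence 593 splits in O_K.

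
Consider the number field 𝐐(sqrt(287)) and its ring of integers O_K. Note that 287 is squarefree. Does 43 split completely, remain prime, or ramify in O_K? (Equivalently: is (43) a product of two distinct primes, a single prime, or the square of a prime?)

d = 287 ≡ 3 (mod 4), so O_K = ℤ[√287] and disc(K) = 4d = 1148.
Since gcd(43, 1148) = 1 the prime 43 does not ramify.
(287/43) = 29^21 mod 43 = 42, giving Legendre symbol -1.
d is a non-residue mod p, hence 43 remains inert in O_K.

p is inert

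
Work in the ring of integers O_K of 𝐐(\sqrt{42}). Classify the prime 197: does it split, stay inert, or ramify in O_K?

Since 42 ≢ 1 mod 4, the ring of integers is ℤ[√42] with discriminant 4·42 = 168.
disc(K) = 168 is not divisible by 197; 197 is unramified.
Compute (42/197) via Euler: 42^((197-1)/2) mod 197 = 1, so (42/197) = 1.
Legendre symbol 1 ⇒ 197 is split.

split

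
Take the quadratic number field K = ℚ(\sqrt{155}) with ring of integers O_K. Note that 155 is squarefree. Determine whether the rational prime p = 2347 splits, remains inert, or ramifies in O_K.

155 mod 4 = 3, hence disc K = 4·155 = 620 and O_K = ℤ[√155].
Since gcd(2347, 620) = 1 the prime 2347 does not ramify.
Legendre symbol by Euler's criterion: (155/2347) ≡ 155^1173 ≡ 2346 (mod 2347), i.e. (155/2347) = -1.
Legendre symbol -1 ⇒ 2347 is inert.

remains prime (inert)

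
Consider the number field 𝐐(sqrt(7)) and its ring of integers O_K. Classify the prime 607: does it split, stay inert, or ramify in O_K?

Since 7 ≢ 1 mod 4, the ring of integers is ℤ[√7] with discriminant 4·7 = 28.
Since gcd(607, 28) = 1 the prime 607 does not ramify.
Compute (7/607) via Euler: 7^((607-1)/2) mod 607 = 1, so (7/607) = 1.
d is a quadratic residue mod p, hence 607 splits in O_K.

split — (607) = 𝔭₁𝔭₂ with 𝔭₁ ≠ 𝔭₂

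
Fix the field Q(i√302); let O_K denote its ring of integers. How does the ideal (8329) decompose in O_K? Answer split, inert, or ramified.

p is inert

-302 mod 4 = 2, hence disc K = 4·(-302) = -1208 and O_K = ℤ[√-302].
disc(K) = -1208 is not divisible by 8329; 8329 is unramified.
(-302/8329) = 8027^4164 mod 8329 = 8328, giving Legendre symbol -1.
(-302/8329) = -1, so 8329 is inert.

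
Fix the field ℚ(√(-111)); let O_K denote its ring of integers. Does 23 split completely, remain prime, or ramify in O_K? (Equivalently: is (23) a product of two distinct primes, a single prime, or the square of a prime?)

-111 mod 4 = 1, hence disc K = -111 and O_K = ℤ[(1+√-111)/2].
23 ∤ -111, so 23 is unramified.
Legendre symbol by Euler's criterion: (-111/23) ≡ (-111)^11 ≡ 1 (mod 23), i.e. (-111/23) = 1.
(-111/23) = 1, so 23 splits.

split — (23) = 𝔭₁𝔭₂ with 𝔭₁ ≠ 𝔭₂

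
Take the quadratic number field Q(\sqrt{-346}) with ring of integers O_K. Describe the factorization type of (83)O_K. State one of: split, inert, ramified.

d = -346 ≡ 2 (mod 4), so O_K = ℤ[√-346] and disc(K) = 4d = -1384.
Since gcd(83, -1384) = 1 the prime 83 does not ramify.
Euler's criterion: (-346)^41 mod 83 = 1. Thus (-346|83) = 1.
(-346/83) = 1, so 83 splits.

split — (83) = 𝔭₁𝔭₂ with 𝔭₁ ≠ 𝔭₂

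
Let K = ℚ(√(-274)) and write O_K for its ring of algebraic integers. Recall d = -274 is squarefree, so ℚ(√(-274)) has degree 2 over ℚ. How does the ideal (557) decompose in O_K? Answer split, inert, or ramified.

d = -274 ≡ 2 (mod 4), so O_K = ℤ[√-274] and disc(K) = 4d = -1096.
Since gcd(557, -1096) = 1 the prime 557 does not ramify.
Compute (-274/557) via Euler: 283^((557-1)/2) mod 557 = 556, so (-274/557) = -1.
Legendre symbol -1 ⇒ 557 is inert.

remains prime (inert)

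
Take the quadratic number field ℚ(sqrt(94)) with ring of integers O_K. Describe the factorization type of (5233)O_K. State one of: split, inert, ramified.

d = 94 ≡ 2 (mod 4), so O_K = ℤ[√94] and disc(K) = 4d = 376.
Since gcd(5233, 376) = 1 the prime 5233 does not ramify.
Compute (94/5233) via Euler: 94^((5233-1)/2) mod 5233 = 1, so (94/5233) = 1.
Legendre symbol 1 ⇒ 5233 is split.

splits completely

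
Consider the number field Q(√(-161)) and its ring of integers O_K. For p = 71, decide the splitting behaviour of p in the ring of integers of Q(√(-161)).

d = -161 ≡ 3 (mod 4), so O_K = ℤ[√-161] and disc(K) = 4d = -644.
Since gcd(71, -644) = 1 the prime 71 does not ramify.
(-161/71) = 52^35 mod 71 = 70, giving Legendre symbol -1.
(-161/71) = -1, so 71 is inert.

p is inert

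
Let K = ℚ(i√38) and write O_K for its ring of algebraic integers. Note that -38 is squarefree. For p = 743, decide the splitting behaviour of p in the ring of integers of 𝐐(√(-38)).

-38 mod 4 = 2, hence disc K = 4·(-38) = -152 and O_K = ℤ[√-38].
disc(K) = -152 is not divisible by 743; 743 is unramified.
Euler's criterion: (-38)^371 mod 743 = 742. Thus (-38|743) = -1.
Legendre symbol -1 ⇒ 743 is inert.

inert — (743) stays prime in O_K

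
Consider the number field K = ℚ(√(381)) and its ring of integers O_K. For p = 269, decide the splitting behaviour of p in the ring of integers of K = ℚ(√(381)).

Since 381 ≡ 1 mod 4, the ring of integers is ℤ[(1+√381)/2] with discriminant 381.
Since gcd(269, 381) = 1 the prime 269 does not ramify.
Compute (381/269) via Euler: 112^((269-1)/2) mod 269 = 268, so (381/269) = -1.
Legendre symbol -1 ⇒ 269 is inert.

inert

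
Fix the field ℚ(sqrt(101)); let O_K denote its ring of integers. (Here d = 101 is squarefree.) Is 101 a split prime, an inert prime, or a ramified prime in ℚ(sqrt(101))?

Since 101 ≡ 1 mod 4, the ring of integers is ℤ[(1+√101)/2] with discriminant 101.
Ramification test: 101 | 101. The prime 101 ramifies in K.

p ramifies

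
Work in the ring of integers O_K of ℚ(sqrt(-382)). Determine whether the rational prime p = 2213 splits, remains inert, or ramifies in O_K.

p splits

d = -382 ≡ 2 (mod 4), so O_K = ℤ[√-382] and disc(K) = 4d = -1528.
2213 ∤ -1528, so 2213 is unramified.
Legendre symbol by Euler's criterion: (-382/2213) ≡ (-382)^1106 ≡ 1 (mod 2213), i.e. (-382/2213) = 1.
d is a quadratic residue mod p, hence 2213 splits in O_K.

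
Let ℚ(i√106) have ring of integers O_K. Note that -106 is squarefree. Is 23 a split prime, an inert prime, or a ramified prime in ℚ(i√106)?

23 splits in O_K

-106 mod 4 = 2, hence disc K = 4·(-106) = -424 and O_K = ℤ[√-106].
disc(K) = -424 is not divisible by 23; 23 is unramified.
(-106/23) = 9^11 mod 23 = 1, giving Legendre symbol 1.
Legendre symbol 1 ⇒ 23 is split.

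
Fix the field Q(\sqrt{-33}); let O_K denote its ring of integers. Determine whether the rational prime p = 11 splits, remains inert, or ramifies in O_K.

-33 mod 4 = 3, hence disc K = 4·(-33) = -132 and O_K = ℤ[√-33].
11 divides disc(K) = -132, so 11 ramifies.

11 is ramified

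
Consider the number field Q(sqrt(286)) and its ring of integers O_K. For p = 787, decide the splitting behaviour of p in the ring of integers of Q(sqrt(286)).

d = 286 ≡ 2 (mod 4), so O_K = ℤ[√286] and disc(K) = 4d = 1144.
Since gcd(787, 1144) = 1 the prime 787 does not ramify.
(286/787) = 286^393 mod 787 = 1, giving Legendre symbol 1.
(286/787) = 1, so 787 splits.

p splits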